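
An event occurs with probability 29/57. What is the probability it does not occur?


P(A') = 1 - P(A) = 1 - 29/57 = 28/57

28/57


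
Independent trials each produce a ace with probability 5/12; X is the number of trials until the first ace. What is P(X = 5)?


P(X=5) = (1-p)^4 * p = (7/12)^4 * 5/12
= 2401/20736 * 5/12 = 12005/248832

12005/248832


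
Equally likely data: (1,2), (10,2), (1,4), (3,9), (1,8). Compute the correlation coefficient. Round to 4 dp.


Cov(X,Y) = -3.8000, Var(X) = 12.1600, Var(Y) = 8.8000
rho = Cov/(sqrt(VarX)*sqrt(VarY)) = -0.3673

-0.3673


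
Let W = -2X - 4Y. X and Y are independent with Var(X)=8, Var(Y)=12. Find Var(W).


Independence => Cov(X,Y)=0
Var(-2X - 4Y) = (-2)^2*Var(X) + (-4)^2*Var(Y)
= 4*8 + 16*12 = 224

224


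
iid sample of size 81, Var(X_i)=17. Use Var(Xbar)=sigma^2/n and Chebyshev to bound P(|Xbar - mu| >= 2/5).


Var(Xbar) = Var(X)/n = 17/81
Chebyshev: P(|Xbar-mu| >= 2/5) <= Var(Xbar)/(2/5)^2 = (17/81)/(4/25) = 425/324
Bound exceeds 1, so trivial bound: 1

1


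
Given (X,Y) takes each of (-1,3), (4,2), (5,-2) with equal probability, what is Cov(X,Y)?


E[X]=8/3, E[Y]=1, E[XY]=-5/3
Cov(X,Y) = E[XY] - E[X]E[Y] = -5/3 - 8/3*1 = -13/3

-13/3


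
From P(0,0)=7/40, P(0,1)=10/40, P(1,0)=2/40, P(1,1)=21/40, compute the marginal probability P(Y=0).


P(Y=0) = P(0,0)+P(1,0) = 7/40 + 2/40 = 9/40

9/40


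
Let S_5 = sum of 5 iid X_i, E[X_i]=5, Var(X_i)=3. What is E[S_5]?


E[S_n] = n*E[X_1] = 5*5 = 25

25


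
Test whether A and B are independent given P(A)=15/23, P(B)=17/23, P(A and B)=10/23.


P(A)*P(B) = 15/23*17/23 = 255/529
P(A∩B) = 10/23 != 255/529, so not independent

No, A and B are not independent


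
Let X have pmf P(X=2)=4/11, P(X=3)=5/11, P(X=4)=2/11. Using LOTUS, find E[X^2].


E[X^2] = sum(g(x)*P(x))
= 4*4/11 + 9*5/11 + 16*2/11
= 93/11

93/11


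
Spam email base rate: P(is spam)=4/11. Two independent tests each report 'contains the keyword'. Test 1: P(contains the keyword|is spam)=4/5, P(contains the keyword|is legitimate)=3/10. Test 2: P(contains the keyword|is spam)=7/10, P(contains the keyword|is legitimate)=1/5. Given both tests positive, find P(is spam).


After test 1: P(+) = 4/5*4/11 + 3/10*7/11 = 53/110
P(B|+) = (16/55)/(53/110) = 32/53
After test 2 (use post1 as new prior): P(+) = 7/10*32/53 + 1/5*21/53 = 133/265
P(B|+,+) = (112/265)/(133/265) = 16/19

16/19


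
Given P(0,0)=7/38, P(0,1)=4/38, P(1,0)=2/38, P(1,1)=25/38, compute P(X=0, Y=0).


Read from table: P(X=0, Y=0) = 7/38

7/38


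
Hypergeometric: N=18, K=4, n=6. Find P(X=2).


P(X=2) = C(4,2)*C(14,4) / C(18,6)
= 6*1001 / 18564
= 6006/18564 = 11/34

11/34


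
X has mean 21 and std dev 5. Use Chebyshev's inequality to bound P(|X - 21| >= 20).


k = 20/5 = 4
Chebyshev: P(|X-mu| >= k*sigma) <= 1/k^2 = 1/4^2 = 1/16

1/16


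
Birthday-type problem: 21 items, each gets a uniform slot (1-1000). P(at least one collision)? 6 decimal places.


P(all different) = prod((1000-i)/1000 for i=0..20) = 0.809410
P(at least one match) = 1 - 0.809410 = 0.190590

0.190590


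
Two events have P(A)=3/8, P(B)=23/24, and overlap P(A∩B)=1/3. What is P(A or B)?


P(A∪B) = P(A) + P(B) - P(A∩B)
= 3/8 + 23/24 - 1/3 = 1

1


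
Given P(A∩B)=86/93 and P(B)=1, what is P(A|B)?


P(A|B) = P(A∩B)/P(B) = (86/93)/(93/93) = 86/93

86/93


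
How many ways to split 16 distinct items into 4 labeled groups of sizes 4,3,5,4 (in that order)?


16! = 20922789888000
Denominator: 4!=24 * 3!=6 * 5!=120 * 4!=24
Coefficient = 20922789888000 / 414720 = 50450400

50450400


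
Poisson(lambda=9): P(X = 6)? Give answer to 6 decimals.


P(X=6) = e^(-9) * 9^6 / 6!
≈ 0.0001234098041 * 531441 / 720
≈ 0.091090

0.091090


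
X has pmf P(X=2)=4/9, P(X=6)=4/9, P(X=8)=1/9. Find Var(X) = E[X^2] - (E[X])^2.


E[X] = 40/9, E[X^2] = 224/9
Var(X) = E[X^2] - (E[X])^2 = 224/9 - (40/9)^2 = 416/81

416/81


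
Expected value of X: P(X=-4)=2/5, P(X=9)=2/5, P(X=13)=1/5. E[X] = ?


E[X] = sum(x * P(x))
= -4*2/5 + 9*2/5 + 13*1/5
= 23/5

23/5


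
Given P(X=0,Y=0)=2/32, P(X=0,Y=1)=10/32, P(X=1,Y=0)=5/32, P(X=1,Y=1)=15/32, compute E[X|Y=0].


P(Y=0) = 7/32
E[X|Y=0] = (0*2 + 1*5)/7 = 5/7

5/7


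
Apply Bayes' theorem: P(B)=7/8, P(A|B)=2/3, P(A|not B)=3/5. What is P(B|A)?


P(A) = P(A|B)P(B) + P(A|B')P(B') = 2/3*7/8 + 3/5*1/8 = 79/120
P(B|A) = P(A|B)P(B)/P(A) = (7/12)/(79/120) = 70/79

70/79


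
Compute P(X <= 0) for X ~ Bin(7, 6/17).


P(X<=0) = P(X=0)
= 19487171/410338673
= 19487171/410338673

19487171/410338673


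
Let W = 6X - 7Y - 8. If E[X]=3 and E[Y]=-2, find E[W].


E[6X - 7Y - 8] = 6*E[X] - 7*E[Y] - 8
= (6)*(3) + (-7)*(-2) + (-8)
= 18 + 14 - 8 = 24

24


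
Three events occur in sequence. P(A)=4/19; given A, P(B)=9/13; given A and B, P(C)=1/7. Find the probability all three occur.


P(A∩B∩C) = P(A) * P(B|A) * P(C|A∩B)
= 4/19 * 9/13 * 1/7
= 36/247 * 1/7 = 36/1729

36/1729


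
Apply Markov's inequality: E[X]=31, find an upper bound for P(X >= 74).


Markov: P(X >= a) <= E[X]/a
P(X >= 74) <= 31/74

31/74


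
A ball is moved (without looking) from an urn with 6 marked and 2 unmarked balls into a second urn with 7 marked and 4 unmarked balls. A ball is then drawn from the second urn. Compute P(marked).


P(transfer marked) = 6/8 = 3/4; P(transfer unmarked) = 1/4
If marked transferred: Urn II has 8 marked of 12, so P(marked|marked moved) = 2/3
If unmarked transferred: Urn II has 7 marked of 12, so P(marked|unmarked moved) = 7/12
By total probability: P(marked) = 3/4*2/3 + 1/4*7/12 = 31/48

31/48


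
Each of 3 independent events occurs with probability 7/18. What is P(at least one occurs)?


P(at least one) = 1 - P(none)
P(none) = (1 - 7/18)^3 = (11/18)^3 = 1331/5832
P(at least one) = 1 - 1331/5832 = 4501/5832

4501/5832


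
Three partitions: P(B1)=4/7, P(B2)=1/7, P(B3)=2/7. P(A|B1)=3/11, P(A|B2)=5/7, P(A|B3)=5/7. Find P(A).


P(A) = P(A|B1)P(B1) + P(A|B2)P(B2) + P(A|B3)P(B3)
= 3/11*4/7 + 5/7*1/7 + 5/7*2/7
= 12/77 + 5/49 + 10/49 = 249/539

249/539


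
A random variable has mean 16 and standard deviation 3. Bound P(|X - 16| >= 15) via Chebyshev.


k = 15/3 = 5
Chebyshev: P(|X-mu| >= k*sigma) <= 1/k^2 = 1/5^2 = 1/25

1/25


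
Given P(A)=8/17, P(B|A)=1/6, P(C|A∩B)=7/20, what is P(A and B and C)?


P(A∩B∩C) = P(A) * P(B|A) * P(C|A∩B)
= 8/17 * 1/6 * 7/20
= 4/51 * 7/20 = 7/255

7/255


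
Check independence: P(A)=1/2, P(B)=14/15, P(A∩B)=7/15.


P(A)*P(B) = 1/2*14/15 = 7/15
P(A∩B) = 7/15, which equals P(A)P(B), so independent

Yes, A and B are independent


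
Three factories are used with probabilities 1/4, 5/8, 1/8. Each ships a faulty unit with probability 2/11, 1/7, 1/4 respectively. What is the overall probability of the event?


P(A) = P(A|B1)P(B1) + P(A|B2)P(B2) + P(A|B3)P(B3)
= 2/11*1/4 + 1/7*5/8 + 1/4*1/8
= 1/22 + 5/56 + 1/32 = 409/2464

409/2464


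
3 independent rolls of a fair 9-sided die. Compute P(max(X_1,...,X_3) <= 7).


P(max <= 7) = P(all X_i <= 7) = (P(X_1 <= 7))^3
= (7/9)^3 = 343/729

343/729


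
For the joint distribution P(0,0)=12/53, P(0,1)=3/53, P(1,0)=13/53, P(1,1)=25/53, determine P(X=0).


P(X=0) = P(0,0)+P(0,1) = 12/53 + 3/53 = 15/53

15/53


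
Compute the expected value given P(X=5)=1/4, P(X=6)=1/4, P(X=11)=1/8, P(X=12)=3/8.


E[X] = sum(x * P(x))
= 5*1/4 + 6*1/4 + 11*1/8 + 12*3/8
= 69/8

69/8


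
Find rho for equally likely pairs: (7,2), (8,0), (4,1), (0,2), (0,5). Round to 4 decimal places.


Cov(X,Y) = -4.0000, Var(X) = 11.3600, Var(Y) = 2.8000
rho = Cov/(sqrt(VarX)*sqrt(VarY)) = -0.7092

-0.7092


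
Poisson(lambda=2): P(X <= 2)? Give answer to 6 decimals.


P(X<=2) = e^(-2)*2^0/0! + e^(-2)*2^1/1! + e^(-2)*2^2/2!
≈ 0.1353352832 + 0.2706705665 + 0.2706705665
= 0.6766764162
≈ 0.676676

0.676676


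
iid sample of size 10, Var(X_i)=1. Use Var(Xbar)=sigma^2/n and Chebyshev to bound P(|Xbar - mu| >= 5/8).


Var(Xbar) = Var(X)/n = 1/10
Chebyshev: P(|Xbar-mu| >= 5/8) <= Var(Xbar)/(5/8)^2 = (1/10)/(25/64) = 32/125

32/125


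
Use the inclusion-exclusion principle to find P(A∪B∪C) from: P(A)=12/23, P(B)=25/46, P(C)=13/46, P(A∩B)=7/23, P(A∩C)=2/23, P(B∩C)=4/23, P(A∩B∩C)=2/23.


P(A∪B∪C) = P(A)+P(B)+P(C) - P(AB)-P(AC)-P(BC) + P(ABC)
= 12/23+25/46+13/46 - 7/23-2/23-4/23 + 2/23
= 20/23

20/23


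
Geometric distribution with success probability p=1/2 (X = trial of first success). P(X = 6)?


P(X=6) = (1-p)^5 * p = (1/2)^5 * 1/2
= 1/32 * 1/2 = 1/64

1/64


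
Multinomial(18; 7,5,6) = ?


18! = 6402373705728000
Denominator: 7!=5040 * 5!=120 * 6!=720
Coefficient = 6402373705728000 / 435456000 = 14702688

14702688


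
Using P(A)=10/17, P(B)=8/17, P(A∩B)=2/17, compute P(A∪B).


P(A∪B) = P(A) + P(B) - P(A∩B)
= 10/17 + 8/17 - 2/17 = 16/17

16/17


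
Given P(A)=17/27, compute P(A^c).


P(A') = 1 - P(A) = 1 - 17/27 = 10/27

10/27


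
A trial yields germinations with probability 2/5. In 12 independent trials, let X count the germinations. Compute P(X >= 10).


P(X>=10) = P(X=10) + P(X=11) + P(X=12)
= 608256/244140625 + 73728/244140625 + 4096/244140625
= 137216/48828125

137216/48828125


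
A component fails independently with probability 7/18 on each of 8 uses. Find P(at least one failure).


P(at least one) = 1 - P(none)
P(none) = (1 - 7/18)^8 = (11/18)^8 = 214358881/11019960576
P(at least one) = 1 - 214358881/11019960576 = 10805601695/11019960576

10805601695/11019960576


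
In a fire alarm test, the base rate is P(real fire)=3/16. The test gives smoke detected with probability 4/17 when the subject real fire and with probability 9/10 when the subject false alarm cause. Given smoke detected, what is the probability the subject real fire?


P(A) = P(A|B)P(B) + P(A|B')P(B') = 4/17*3/16 + 9/10*13/16 = 2109/2720
P(B|A) = P(A|B)P(B)/P(A) = (3/68)/(2109/2720) = 40/703

40/703


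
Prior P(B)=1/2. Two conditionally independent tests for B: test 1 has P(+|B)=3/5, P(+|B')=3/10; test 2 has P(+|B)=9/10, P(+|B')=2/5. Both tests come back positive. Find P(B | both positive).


After test 1: P(+) = 3/5*1/2 + 3/10*1/2 = 9/20
P(B|+) = (3/10)/(9/20) = 2/3
After test 2 (use post1 as new prior): P(+) = 9/10*2/3 + 2/5*1/3 = 11/15
P(B|+,+) = (3/5)/(11/15) = 9/11

9/11


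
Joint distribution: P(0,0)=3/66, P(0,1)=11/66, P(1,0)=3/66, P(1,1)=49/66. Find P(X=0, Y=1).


Read from table: P(X=0, Y=1) = 11/66 = 1/6

1/6


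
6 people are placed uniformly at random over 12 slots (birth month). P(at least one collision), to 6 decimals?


P(all different) = prod((12-i)/12 for i=0..5) = 0.222801
P(at least one match) = 1 - 0.222801 = 0.777199

0.777199


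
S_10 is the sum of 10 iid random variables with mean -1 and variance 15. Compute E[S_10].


E[S_n] = n*E[X_1] = 10*-1 = -10

-10


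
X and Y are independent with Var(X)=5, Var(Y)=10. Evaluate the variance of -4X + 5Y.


Independence => Cov(X,Y)=0
Var(-4X + 5Y) = (-4)^2*Var(X) + 5^2*Var(Y)
= 16*5 + 25*10 = 330

330


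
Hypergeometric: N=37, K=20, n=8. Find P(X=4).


P(X=4) = C(20,4)*C(17,4) / C(37,8)
= 4845*2380 / 38608020
= 11531100/38608020 = 11305/37851

11305/37851


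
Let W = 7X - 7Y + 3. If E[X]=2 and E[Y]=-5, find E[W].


E[7X - 7Y + 3] = 7*E[X] - 7*E[Y] + 3
= (7)*(2) + (-7)*(-5) + (3)
= 14 + 35 + 3 = 52

52


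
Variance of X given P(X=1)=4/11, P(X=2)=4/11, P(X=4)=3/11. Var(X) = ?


E[X] = 24/11, E[X^2] = 68/11
Var(X) = E[X^2] - (E[X])^2 = 68/11 - (24/11)^2 = 172/121

172/121


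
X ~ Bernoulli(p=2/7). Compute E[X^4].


For Bernoulli: X in {0,1}
E[X^4] = 0^4*(1-2/7) + 1^4*2/7 = 2/7

2/7


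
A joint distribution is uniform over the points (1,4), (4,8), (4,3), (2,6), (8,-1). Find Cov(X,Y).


E[X]=19/5, E[Y]=4, E[XY]=52/5
Cov(X,Y) = E[XY] - E[X]E[Y] = 52/5 - 19/5*4 = -24/5

-24/5


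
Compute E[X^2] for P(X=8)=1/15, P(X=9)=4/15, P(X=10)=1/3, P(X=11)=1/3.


E[X^2] = sum(g(x)*P(x))
= 64*1/15 + 81*4/15 + 100*1/3 + 121*1/3
= 1493/15

1493/15


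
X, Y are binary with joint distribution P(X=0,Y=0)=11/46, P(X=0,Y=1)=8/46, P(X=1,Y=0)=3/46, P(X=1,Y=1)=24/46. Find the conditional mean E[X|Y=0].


P(Y=0) = 14/46
E[X|Y=0] = (0*11 + 1*3)/14 = 3/14

3/14


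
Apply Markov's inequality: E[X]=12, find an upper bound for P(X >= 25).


Markov: P(X >= a) <= E[X]/a
P(X >= 25) <= 12/25

12/25


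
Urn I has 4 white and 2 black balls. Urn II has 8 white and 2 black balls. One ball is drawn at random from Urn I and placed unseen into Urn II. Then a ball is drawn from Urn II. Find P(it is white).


P(transfer white) = 4/6 = 2/3; P(transfer black) = 1/3
If white transferred: Urn II has 9 white of 11, so P(white|white moved) = 9/11
If black transferred: Urn II has 8 white of 11, so P(white|black moved) = 8/11
By total probability: P(white) = 2/3*9/11 + 1/3*8/11 = 26/33

26/33


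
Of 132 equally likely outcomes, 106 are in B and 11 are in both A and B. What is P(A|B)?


P(A|B) = P(A∩B)/P(B) = (11/132)/(106/132) = 11/106

11/106


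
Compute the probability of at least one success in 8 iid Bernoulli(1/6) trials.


P(at least one) = 1 - P(none)
P(none) = (1 - 1/6)^8 = (5/6)^8 = 390625/1679616
P(at least one) = 1 - 390625/1679616 = 1288991/1679616

1288991/1679616


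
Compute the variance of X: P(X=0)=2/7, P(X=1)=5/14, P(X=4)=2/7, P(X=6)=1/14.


E[X] = 27/14, E[X^2] = 15/2
Var(X) = E[X^2] - (E[X])^2 = 15/2 - (27/14)^2 = 741/196

741/196


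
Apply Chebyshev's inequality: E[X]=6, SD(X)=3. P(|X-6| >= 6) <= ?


k = 6/3 = 2
Chebyshev: P(|X-mu| >= k*sigma) <= 1/k^2 = 1/2^2 = 1/4

1/4


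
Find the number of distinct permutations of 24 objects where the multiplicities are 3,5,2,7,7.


24! = 620448401733239439360000
Denominator: 3!=6 * 5!=120 * 2!=2 * 7!=5040 * 7!=5040
Coefficient = 620448401733239439360000 / 36578304000 = 16962197091840

16962197091840


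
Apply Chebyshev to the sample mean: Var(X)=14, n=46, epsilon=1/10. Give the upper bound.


Var(Xbar) = Var(X)/n = 14/46
Chebyshev: P(|Xbar-mu| >= 1/10) <= Var(Xbar)/(1/10)^2 = (7/23)/(1/100) = 700/23
Bound exceeds 1, so trivial bound: 1

1


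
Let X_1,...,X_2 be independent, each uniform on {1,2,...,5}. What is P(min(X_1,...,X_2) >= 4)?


P(min >= 4) = P(all X_i >= 4) = (P(X_1 >= 4))^2
= (2/5)^2 = 4/25

4/25


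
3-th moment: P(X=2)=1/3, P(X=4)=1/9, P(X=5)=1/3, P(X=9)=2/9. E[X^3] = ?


E[X^3] = sum(x^3 * P(x))
= 8*1/3 + 64*1/9 + 125*1/3 + 729*2/9
= 1921/9

1921/9


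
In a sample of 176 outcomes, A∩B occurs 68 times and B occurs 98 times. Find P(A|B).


P(A|B) = P(A∩B)/P(B) = (68/176)/(98/176) = 68/98 = 34/49

34/49


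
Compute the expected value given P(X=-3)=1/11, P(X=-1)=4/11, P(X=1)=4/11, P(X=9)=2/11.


E[X] = sum(x * P(x))
= -3*1/11 - 1*4/11 + 1*4/11 + 9*2/11
= 15/11

15/11


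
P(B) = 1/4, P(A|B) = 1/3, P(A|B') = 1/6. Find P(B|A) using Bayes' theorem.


P(A) = P(A|B)P(B) + P(A|B')P(B') = 1/3*1/4 + 1/6*3/4 = 5/24
P(B|A) = P(A|B)P(B)/P(A) = (1/12)/(5/24) = 2/5

2/5


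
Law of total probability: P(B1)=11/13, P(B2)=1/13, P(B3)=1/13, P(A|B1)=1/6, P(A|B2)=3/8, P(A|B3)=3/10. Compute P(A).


P(A) = P(A|B1)P(B1) + P(A|B2)P(B2) + P(A|B3)P(B3)
= 1/6*11/13 + 3/8*1/13 + 3/10*1/13
= 11/78 + 3/104 + 3/130 = 301/1560

301/1560


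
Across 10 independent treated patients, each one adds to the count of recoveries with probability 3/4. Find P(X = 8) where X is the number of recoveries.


P(X=8) = C(10,8) * p^8 * (1-p)^2
= 45 * 6561/65536 * 1/16
= 295245/1048576

295245/1048576


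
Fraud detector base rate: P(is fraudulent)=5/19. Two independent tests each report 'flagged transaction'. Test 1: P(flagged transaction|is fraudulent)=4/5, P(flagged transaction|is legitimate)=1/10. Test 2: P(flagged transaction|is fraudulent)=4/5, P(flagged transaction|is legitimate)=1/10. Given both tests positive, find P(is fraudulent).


After test 1: P(+) = 4/5*5/19 + 1/10*14/19 = 27/95
P(B|+) = (4/19)/(27/95) = 20/27
After test 2 (use post1 as new prior): P(+) = 4/5*20/27 + 1/10*7/27 = 167/270
P(B|+,+) = (16/27)/(167/270) = 160/167

160/167


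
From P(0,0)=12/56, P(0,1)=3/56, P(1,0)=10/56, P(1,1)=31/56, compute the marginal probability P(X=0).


P(X=0) = P(0,0)+P(0,1) = 12/56 + 3/56 = 15/56

15/56


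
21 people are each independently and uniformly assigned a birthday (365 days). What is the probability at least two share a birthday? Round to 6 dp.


P(all different) = prod((365-i)/365 for i=0..20) = 0.556312
P(at least one match) = 1 - 0.556312 = 0.443688

0.443688


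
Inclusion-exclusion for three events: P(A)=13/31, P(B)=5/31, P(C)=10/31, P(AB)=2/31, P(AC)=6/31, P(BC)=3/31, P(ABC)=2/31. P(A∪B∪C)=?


P(A∪B∪C) = P(A)+P(B)+P(C) - P(AB)-P(AC)-P(BC) + P(ABC)
= 13/31+5/31+10/31 - 2/31-6/31-3/31 + 2/31
= 19/31

19/31


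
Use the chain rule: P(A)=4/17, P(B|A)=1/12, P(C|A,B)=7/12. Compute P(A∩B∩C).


P(A∩B∩C) = P(A) * P(B|A) * P(C|A∩B)
= 4/17 * 1/12 * 7/12
= 1/51 * 7/12 = 7/612

7/612


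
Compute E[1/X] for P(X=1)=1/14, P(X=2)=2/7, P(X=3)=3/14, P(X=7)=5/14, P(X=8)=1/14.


E[1/X] = sum(g(x)*P(x))
= 1*1/14 + 1/2*2/7 + 1/3*3/14 + 1/7*5/14 + 1/8*1/14
= 271/784

271/784


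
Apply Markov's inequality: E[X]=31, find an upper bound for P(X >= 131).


Markov: P(X >= a) <= E[X]/a
P(X >= 131) <= 31/131

31/131


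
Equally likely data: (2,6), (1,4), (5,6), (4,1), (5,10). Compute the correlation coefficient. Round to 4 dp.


Cov(X,Y) = 1.6400, Var(X) = 2.6400, Var(Y) = 8.6400
rho = Cov/(sqrt(VarX)*sqrt(VarY)) = 0.3434

0.3434


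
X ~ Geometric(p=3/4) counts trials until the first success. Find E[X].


For geometric (trials until first success), E[X] = 1/p = 1/(3/4) = 4/3

4/3


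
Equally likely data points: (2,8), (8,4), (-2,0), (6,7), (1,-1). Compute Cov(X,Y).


E[X]=3, E[Y]=18/5, E[XY]=89/5
Cov(X,Y) = E[XY] - E[X]E[Y] = 89/5 - 3*18/5 = 7

7


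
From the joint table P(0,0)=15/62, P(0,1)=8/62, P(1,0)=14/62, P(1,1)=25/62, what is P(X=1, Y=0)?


Read from table: P(X=1, Y=0) = 14/62 = 7/31

7/31


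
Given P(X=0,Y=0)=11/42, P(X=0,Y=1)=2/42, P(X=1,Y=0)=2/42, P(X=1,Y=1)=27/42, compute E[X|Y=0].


P(Y=0) = 13/42
E[X|Y=0] = (0*11 + 1*2)/13 = 2/13

2/13


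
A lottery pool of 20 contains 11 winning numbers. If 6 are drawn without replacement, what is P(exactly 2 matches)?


P(X=2) = C(11,2)*C(9,4) / C(20,6)
= 55*126 / 38760
= 6930/38760 = 231/1292

231/1292


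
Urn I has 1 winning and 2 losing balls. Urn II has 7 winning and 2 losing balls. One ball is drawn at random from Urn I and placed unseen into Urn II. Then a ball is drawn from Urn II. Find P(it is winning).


P(transfer winning) = 1/3; P(transfer losing) = 2/3
If winning transferred: Urn II has 8 winning of 10, so P(winning|winning moved) = 4/5
If losing transferred: Urn II has 7 winning of 10, so P(winning|losing moved) = 7/10
By total probability: P(winning) = 1/3*4/5 + 2/3*7/10 = 11/15

11/15


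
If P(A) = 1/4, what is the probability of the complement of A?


P(A') = 1 - P(A) = 1 - 1/4 = 3/4

3/4


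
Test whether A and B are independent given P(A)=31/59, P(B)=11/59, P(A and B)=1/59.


P(A)*P(B) = 31/59*11/59 = 341/3481
P(A∩B) = 1/59 != 341/3481, so not independent

No, A and B are not independent


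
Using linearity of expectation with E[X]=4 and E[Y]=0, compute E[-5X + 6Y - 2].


E[-5X + 6Y - 2] = -5*E[X] + 6*E[Y] - 2
= (-5)*(4) + (6)*(0) + (-2)
= -20 + 0 - 2 = -22

-22


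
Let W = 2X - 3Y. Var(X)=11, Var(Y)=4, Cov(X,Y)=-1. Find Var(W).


Var(2X - 3Y) = 2^2*Var(X) + (-3)^2*Var(Y) + 2*2*(-3)*Cov(X,Y)
= 4*11 + 9*4 - 12*(-1)
= 44 + 36 + 12 = 92

92


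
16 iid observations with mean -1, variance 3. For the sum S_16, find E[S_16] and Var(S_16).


E[S_n] = n*mu = 16*-1 = -16
Var(S_n) = n*sigma^2 = 16*3 = 48

E[S_16]=-16, Var(S_16)=48


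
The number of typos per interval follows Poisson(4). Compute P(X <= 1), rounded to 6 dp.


P(X<=1) = e^(-4)*4^0/0! + e^(-4)*4^1/1!
≈ 0.0183156389 + 0.0732625556
= 0.0915781945
≈ 0.091578

0.091578


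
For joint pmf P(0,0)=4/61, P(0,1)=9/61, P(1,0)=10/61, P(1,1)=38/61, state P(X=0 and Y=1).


Read from table: P(X=0, Y=1) = 9/61

9/61


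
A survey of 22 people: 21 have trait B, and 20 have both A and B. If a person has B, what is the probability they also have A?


P(A|B) = P(A∩B)/P(B) = (20/22)/(21/22) = 20/21

20/21


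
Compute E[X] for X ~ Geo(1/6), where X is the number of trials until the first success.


For geometric (trials until first success), E[X] = 1/p = 1/(1/6) = 6

6


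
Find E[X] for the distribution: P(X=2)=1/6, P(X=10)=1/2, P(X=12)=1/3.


E[X] = sum(x * P(x))
= 2*1/6 + 10*1/2 + 12*1/3
= 28/3

28/3


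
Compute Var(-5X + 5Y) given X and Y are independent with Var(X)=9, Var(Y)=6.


Independence => Cov(X,Y)=0
Var(-5X + 5Y) = (-5)^2*Var(X) + 5^2*Var(Y)
= 25*9 + 25*6 = 375

375


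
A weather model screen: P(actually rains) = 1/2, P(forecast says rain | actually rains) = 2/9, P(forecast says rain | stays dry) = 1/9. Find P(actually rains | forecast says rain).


P(A) = P(A|B)P(B) + P(A|B')P(B') = 2/9*1/2 + 1/9*1/2 = 1/6
P(B|A) = P(A|B)P(B)/P(A) = (1/9)/(1/6) = 2/3

2/3


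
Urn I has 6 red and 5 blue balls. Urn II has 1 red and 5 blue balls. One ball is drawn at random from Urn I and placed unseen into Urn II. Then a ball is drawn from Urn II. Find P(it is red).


P(transfer red) = 6/11; P(transfer blue) = 5/11
If red transferred: Urn II has 2 red of 7, so P(red|red moved) = 2/7
If blue transferred: Urn II has 1 red of 7, so P(red|blue moved) = 1/7
By total probability: P(red) = 6/11*2/7 + 5/11*1/7 = 17/77

17/77


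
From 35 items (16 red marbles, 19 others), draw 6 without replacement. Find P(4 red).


P(X=4) = C(16,4)*C(19,2) / C(35,6)
= 1820*171 / 1623160
= 311220/1623160 = 2223/11594

2223/11594


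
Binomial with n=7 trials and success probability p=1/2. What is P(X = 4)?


P(X=4) = C(7,4) * p^4 * (1-p)^3
= 35 * 1/16 * 1/8
= 35/128

35/128


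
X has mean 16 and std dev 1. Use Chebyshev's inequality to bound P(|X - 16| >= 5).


k = 5/1 = 5
Chebyshev: P(|X-mu| >= k*sigma) <= 1/k^2 = 1/5^2 = 1/25

1/25


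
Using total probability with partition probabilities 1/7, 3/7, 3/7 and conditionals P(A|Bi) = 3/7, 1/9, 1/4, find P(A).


P(A) = P(A|B1)P(B1) + P(A|B2)P(B2) + P(A|B3)P(B3)
= 3/7*1/7 + 1/9*3/7 + 1/4*3/7
= 3/49 + 1/21 + 3/28 = 127/588

127/588


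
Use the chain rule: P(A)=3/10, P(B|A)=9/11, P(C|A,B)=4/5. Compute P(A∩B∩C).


P(A∩B∩C) = P(A) * P(B|A) * P(C|A∩B)
= 3/10 * 9/11 * 4/5
= 27/110 * 4/5 = 54/275

54/275


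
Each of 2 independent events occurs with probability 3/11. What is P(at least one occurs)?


P(at least one) = 1 - P(none)
P(none) = (1 - 3/11)^2 = (8/11)^2 = 64/121
P(at least one) = 1 - 64/121 = 57/121

57/121


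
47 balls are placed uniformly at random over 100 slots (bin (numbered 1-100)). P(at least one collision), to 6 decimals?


P(all different) = prod((100-i)/100 for i=0..46) = 0.000002
P(at least one match) = 1 - 0.000002 = 0.999998

0.999998


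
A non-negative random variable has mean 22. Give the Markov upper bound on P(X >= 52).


Markov: P(X >= a) <= E[X]/a
P(X >= 52) <= 22/52 = 11/26

11/26


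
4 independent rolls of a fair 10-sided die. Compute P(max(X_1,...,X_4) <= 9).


P(max <= 9) = P(all X_i <= 9) = (P(X_1 <= 9))^4
= (9/10)^4 = 6561/10000

6561/10000


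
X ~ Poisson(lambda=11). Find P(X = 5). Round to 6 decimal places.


P(X=5) = e^(-11) * 11^5 / 5!
≈ 0.00001670170079 * 161051 / 120
≈ 0.022415

0.022415


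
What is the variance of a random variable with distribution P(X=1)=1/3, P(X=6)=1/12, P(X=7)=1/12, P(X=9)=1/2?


E[X] = 71/12, E[X^2] = 575/12
Var(X) = E[X^2] - (E[X])^2 = 575/12 - (71/12)^2 = 1859/144

1859/144


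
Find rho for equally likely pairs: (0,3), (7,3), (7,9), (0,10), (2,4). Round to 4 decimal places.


Cov(X,Y) = -0.1600, Var(X) = 10.1600, Var(Y) = 9.3600
rho = Cov/(sqrt(VarX)*sqrt(VarY)) = -0.0164

-0.0164


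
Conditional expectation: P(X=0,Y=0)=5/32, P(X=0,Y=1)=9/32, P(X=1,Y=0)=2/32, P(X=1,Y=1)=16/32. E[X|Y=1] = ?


P(Y=1) = 25/32
E[X|Y=1] = (0*9 + 1*16)/25 = 16/25

16/25


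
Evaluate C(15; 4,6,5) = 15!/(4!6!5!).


15! = 1307674368000
Denominator: 4!=24 * 6!=720 * 5!=120
Coefficient = 1307674368000 / 2073600 = 630630

630630


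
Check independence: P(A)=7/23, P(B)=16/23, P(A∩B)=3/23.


P(A)*P(B) = 7/23*16/23 = 112/529
P(A∩B) = 3/23 != 112/529, so not independent

No, A and B are not independent


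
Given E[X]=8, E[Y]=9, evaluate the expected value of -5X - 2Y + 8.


E[-5X - 2Y + 8] = -5*E[X] - 2*E[Y] + 8
= (-5)*(8) + (-2)*(9) + (8)
= -40 - 18 + 8 = -50

-50


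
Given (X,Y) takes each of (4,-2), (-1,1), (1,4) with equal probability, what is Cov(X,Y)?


E[X]=4/3, E[Y]=1, E[XY]=-5/3
Cov(X,Y) = E[XY] - E[X]E[Y] = -5/3 - 4/3*1 = -3

-3


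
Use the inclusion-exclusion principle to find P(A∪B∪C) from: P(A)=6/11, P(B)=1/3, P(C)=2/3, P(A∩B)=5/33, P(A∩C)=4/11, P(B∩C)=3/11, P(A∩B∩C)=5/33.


P(A∪B∪C) = P(A)+P(B)+P(C) - P(AB)-P(AC)-P(BC) + P(ABC)
= 6/11+1/3+2/3 - 5/33-4/11-3/11 + 5/33
= 10/11

10/11


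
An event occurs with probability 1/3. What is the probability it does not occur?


P(A') = 1 - P(A) = 1 - 1/3 = 2/3

2/3


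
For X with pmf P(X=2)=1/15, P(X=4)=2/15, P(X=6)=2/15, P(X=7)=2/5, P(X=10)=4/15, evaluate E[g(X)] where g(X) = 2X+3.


E[2X+3] = sum(g(x)*P(x))
= 7*1/15 + 11*2/15 + 15*2/15 + 17*2/5 + 23*4/15
= 253/15

253/15


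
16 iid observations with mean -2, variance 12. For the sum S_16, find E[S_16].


E[S_n] = n*E[X_1] = 16*-2 = -32

-32


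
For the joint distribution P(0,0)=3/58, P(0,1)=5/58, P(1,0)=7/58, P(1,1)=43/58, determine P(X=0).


P(X=0) = P(0,0)+P(0,1) = 3/58 + 5/58 = 8/58 = 4/29

4/29


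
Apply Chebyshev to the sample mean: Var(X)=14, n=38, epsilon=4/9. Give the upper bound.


Var(Xbar) = Var(X)/n = 14/38
Chebyshev: P(|Xbar-mu| >= 4/9) <= Var(Xbar)/(4/9)^2 = (7/19)/(16/81) = 567/304
Bound exceeds 1, so trivial bound: 1

1


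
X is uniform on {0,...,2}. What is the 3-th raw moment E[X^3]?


E[X^3] = (1/3) * sum(x^3 for x=0..2)
= 9/3 = 3

3


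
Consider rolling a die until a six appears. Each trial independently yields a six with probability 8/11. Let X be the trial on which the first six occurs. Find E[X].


For geometric (trials until first success), E[X] = 1/p = 1/(8/11) = 11/8

11/8


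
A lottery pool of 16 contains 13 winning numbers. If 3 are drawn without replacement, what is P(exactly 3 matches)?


P(X=3) = C(13,3)*C(3,0) / C(16,3)
= 286*1 / 560
= 286/560 = 143/280

143/280


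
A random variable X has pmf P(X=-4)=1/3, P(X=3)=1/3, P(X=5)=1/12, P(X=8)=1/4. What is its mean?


E[X] = sum(x * P(x))
= -4*1/3 + 3*1/3 + 5*1/12 + 8*1/4
= 25/12

25/12


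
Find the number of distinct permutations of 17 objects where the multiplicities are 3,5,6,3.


17! = 355687428096000
Denominator: 3!=6 * 5!=120 * 6!=720 * 3!=6
Coefficient = 355687428096000 / 3110400 = 114354240

114354240


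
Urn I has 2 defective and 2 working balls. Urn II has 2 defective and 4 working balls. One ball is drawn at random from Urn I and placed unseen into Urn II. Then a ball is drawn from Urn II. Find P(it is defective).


P(transfer defective) = 2/4 = 1/2; P(transfer working) = 1/2
If defective transferred: Urn II has 3 defective of 7, so P(defective|defective moved) = 3/7
If working transferred: Urn II has 2 defective of 7, so P(defective|working moved) = 2/7
By total probability: P(defective) = 1/2*3/7 + 1/2*2/7 = 5/14

5/14


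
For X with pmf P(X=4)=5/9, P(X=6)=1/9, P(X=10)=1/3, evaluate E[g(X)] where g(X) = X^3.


E[X^3] = sum(g(x)*P(x))
= 64*5/9 + 216*1/9 + 1000*1/3
= 3536/9

3536/9


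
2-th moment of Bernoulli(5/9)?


For Bernoulli: X in {0,1}
E[X^2] = 0^2*(1-5/9) + 1^2*5/9 = 5/9

5/9


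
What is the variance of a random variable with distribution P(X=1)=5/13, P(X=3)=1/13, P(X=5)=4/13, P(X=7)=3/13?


E[X] = 49/13, E[X^2] = 261/13
Var(X) = E[X^2] - (E[X])^2 = 261/13 - (49/13)^2 = 992/169

992/169


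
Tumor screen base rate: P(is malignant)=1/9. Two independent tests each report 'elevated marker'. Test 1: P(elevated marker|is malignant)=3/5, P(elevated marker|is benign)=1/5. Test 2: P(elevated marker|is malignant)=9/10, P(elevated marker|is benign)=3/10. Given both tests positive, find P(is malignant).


After test 1: P(+) = 3/5*1/9 + 1/5*8/9 = 11/45
P(B|+) = (1/15)/(11/45) = 3/11
After test 2 (use post1 as new prior): P(+) = 9/10*3/11 + 3/10*8/11 = 51/110
P(B|+,+) = (27/110)/(51/110) = 9/17

9/17


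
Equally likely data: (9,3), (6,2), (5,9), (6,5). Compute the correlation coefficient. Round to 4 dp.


Cov(X,Y) = -2.3750, Var(X) = 2.2500, Var(Y) = 7.1875
rho = Cov/(sqrt(VarX)*sqrt(VarY)) = -0.5906

-0.5906


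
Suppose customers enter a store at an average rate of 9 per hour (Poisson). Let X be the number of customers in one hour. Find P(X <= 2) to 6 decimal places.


P(X<=2) = e^(-9)*9^0/0! + e^(-9)*9^1/1! + e^(-9)*9^2/2!
≈ 0.0001234098 + 0.0011106882 + 0.0049980971
= 0.0062321951
≈ 0.006232

0.006232


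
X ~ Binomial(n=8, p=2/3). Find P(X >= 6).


P(X>=6) = P(X=6) + P(X=7) + P(X=8)
= 1792/6561 + 1024/6561 + 256/6561
= 1024/2187

1024/2187


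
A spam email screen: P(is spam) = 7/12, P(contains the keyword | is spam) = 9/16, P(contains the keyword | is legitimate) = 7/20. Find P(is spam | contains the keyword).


P(A) = P(A|B)P(B) + P(A|B')P(B') = 9/16*7/12 + 7/20*5/12 = 91/192
P(B|A) = P(A|B)P(B)/P(A) = (21/64)/(91/192) = 9/13

9/13


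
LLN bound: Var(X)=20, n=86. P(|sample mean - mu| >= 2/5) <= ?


Var(Xbar) = Var(X)/n = 20/86
Chebyshev: P(|Xbar-mu| >= 2/5) <= Var(Xbar)/(2/5)^2 = (10/43)/(4/25) = 125/86
Bound exceeds 1, so trivial bound: 1

1


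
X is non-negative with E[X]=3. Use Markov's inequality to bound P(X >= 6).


Markov: P(X >= a) <= E[X]/a
P(X >= 6) <= 3/6 = 1/2

1/2


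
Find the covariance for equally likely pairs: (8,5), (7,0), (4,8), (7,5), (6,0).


E[X]=32/5, E[Y]=18/5, E[XY]=107/5
Cov(X,Y) = E[XY] - E[X]E[Y] = 107/5 - 32/5*18/5 = -41/25

-41/25


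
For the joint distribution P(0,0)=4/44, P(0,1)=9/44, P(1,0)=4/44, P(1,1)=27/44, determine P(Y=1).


P(Y=1) = P(0,1)+P(1,1) = 9/44 + 27/44 = 36/44 = 9/11

9/11


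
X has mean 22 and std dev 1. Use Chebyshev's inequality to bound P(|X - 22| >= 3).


k = 3/1 = 3
Chebyshev: P(|X-mu| >= k*sigma) <= 1/k^2 = 1/3^2 = 1/9

1/9


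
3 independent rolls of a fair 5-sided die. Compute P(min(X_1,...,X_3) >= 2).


P(min >= 2) = P(all X_i >= 2) = (P(X_1 >= 2))^3
= (4/5)^3 = 64/125

64/125


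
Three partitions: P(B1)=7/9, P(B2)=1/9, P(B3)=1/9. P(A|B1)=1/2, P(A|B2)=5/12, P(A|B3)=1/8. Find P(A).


P(A) = P(A|B1)P(B1) + P(A|B2)P(B2) + P(A|B3)P(B3)
= 1/2*7/9 + 5/12*1/9 + 1/8*1/9
= 7/18 + 5/108 + 1/72 = 97/216

97/216


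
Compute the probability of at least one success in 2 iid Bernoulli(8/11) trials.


P(at least one) = 1 - P(none)
P(none) = (1 - 8/11)^2 = (3/11)^2 = 9/121
P(at least one) = 1 - 9/121 = 112/121

112/121


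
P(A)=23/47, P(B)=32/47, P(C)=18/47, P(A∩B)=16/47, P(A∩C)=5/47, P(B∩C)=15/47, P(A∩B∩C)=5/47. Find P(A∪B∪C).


P(A∪B∪C) = P(A)+P(B)+P(C) - P(AB)-P(AC)-P(BC) + P(ABC)
= 23/47+32/47+18/47 - 16/47-5/47-15/47 + 5/47
= 42/47

42/47


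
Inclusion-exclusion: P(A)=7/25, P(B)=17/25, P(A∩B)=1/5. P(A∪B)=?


P(A∪B) = P(A) + P(B) - P(A∩B)
= 7/25 + 17/25 - 1/5 = 19/25

19/25


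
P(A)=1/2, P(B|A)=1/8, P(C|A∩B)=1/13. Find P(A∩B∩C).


P(A∩B∩C) = P(A) * P(B|A) * P(C|A∩B)
= 1/2 * 1/8 * 1/13
= 1/16 * 1/13 = 1/208

1/208


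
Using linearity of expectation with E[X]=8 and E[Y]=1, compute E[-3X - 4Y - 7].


E[-3X - 4Y - 7] = -3*E[X] - 4*E[Y] - 7
= (-3)*(8) + (-4)*(1) + (-7)
= -24 - 4 - 7 = -35

-35


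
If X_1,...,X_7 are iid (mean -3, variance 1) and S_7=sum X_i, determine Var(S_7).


By independence, Var(S_n) = n*Var(X_1) = 7*1 = 7

7


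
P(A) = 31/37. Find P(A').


P(A') = 1 - P(A) = 1 - 31/37 = 6/37

6/37


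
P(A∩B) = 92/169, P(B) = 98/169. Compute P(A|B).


P(A|B) = P(A∩B)/P(B) = (92/169)/(98/169) = 92/98 = 46/49

46/49


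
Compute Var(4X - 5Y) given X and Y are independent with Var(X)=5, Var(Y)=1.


Independence => Cov(X,Y)=0
Var(4X - 5Y) = 4^2*Var(X) + (-5)^2*Var(Y)
= 16*5 + 25*1 = 105

105


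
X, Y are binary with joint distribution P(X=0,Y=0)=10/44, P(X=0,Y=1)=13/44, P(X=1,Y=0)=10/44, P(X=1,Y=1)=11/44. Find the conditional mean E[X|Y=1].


P(Y=1) = 24/44
E[X|Y=1] = (0*13 + 1*11)/24 = 11/24

11/24


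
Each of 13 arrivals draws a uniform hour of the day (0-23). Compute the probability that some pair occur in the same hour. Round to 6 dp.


P(all different) = prod((24-i)/24 for i=0..12) = 0.017734
P(at least one match) = 1 - 0.017734 = 0.982266

0.982266


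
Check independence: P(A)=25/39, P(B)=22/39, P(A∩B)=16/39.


P(A)*P(B) = 25/39*22/39 = 550/1521
P(A∩B) = 16/39 != 550/1521, so not independent

No, A and B are not independent


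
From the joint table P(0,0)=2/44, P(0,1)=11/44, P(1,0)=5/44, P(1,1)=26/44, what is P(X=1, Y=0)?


Read from table: P(X=1, Y=0) = 5/44

5/44


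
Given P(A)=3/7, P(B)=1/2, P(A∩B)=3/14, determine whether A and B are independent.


P(A)*P(B) = 3/7*1/2 = 3/14
P(A∩B) = 3/14, which equals P(A)P(B), so independent

Yes, A and B are independent


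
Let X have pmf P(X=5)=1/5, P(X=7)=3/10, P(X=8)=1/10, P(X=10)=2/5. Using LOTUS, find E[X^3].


E[X^3] = sum(g(x)*P(x))
= 125*1/5 + 343*3/10 + 512*1/10 + 1000*2/5
= 5791/10

5791/10


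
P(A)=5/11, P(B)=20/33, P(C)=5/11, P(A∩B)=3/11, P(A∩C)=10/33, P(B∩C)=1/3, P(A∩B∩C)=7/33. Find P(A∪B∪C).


P(A∪B∪C) = P(A)+P(B)+P(C) - P(AB)-P(AC)-P(BC) + P(ABC)
= 5/11+20/33+5/11 - 3/11-10/33-1/3 + 7/33
= 9/11

9/11


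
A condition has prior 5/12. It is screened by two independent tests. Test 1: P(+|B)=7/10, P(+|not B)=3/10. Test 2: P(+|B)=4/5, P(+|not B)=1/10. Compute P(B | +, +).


After test 1: P(+) = 7/10*5/12 + 3/10*7/12 = 7/15
P(B|+) = (7/24)/(7/15) = 5/8
After test 2 (use post1 as new prior): P(+) = 4/5*5/8 + 1/10*3/8 = 43/80
P(B|+,+) = (1/2)/(43/80) = 40/43

40/43


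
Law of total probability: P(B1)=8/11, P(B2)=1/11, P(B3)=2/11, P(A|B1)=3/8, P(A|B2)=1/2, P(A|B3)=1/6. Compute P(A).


P(A) = P(A|B1)P(B1) + P(A|B2)P(B2) + P(A|B3)P(B3)
= 3/8*8/11 + 1/2*1/11 + 1/6*2/11
= 3/11 + 1/22 + 1/33 = 23/66

23/66


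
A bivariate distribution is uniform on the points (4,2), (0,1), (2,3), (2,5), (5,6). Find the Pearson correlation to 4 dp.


Cov(X,Y) = 1.9600, Var(X) = 3.0400, Var(Y) = 3.4400
rho = Cov/(sqrt(VarX)*sqrt(VarY)) = 0.6061

0.6061


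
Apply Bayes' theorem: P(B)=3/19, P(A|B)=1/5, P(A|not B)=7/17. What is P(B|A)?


P(A) = P(A|B)P(B) + P(A|B')P(B') = 1/5*3/19 + 7/17*16/19 = 611/1615
P(B|A) = P(A|B)P(B)/P(A) = (3/95)/(611/1615) = 51/611

51/611


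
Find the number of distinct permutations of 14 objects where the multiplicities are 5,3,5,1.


14! = 87178291200
Denominator: 5!=120 * 3!=6 * 5!=120 * 1!=1
Coefficient = 87178291200 / 86400 = 1009008

1009008


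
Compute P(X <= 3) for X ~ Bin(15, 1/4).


P(X<=3) = P(X=0) + P(X=1) + P(X=2) + P(X=3)
= 14348907/1073741824 + 71744535/1073741824 + 167403915/1073741824 + 241805655/1073741824
= 123825753/268435456

123825753/268435456


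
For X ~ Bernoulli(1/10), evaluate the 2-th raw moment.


For Bernoulli: X in {0,1}
E[X^2] = 0^2*(1-1/10) + 1^2*1/10 = 1/10

1/10


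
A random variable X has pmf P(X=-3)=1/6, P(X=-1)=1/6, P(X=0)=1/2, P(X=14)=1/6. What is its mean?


E[X] = sum(x * P(x))
= -3*1/6 - 1*1/6 + 0*1/2 + 14*1/6
= 5/3

5/3


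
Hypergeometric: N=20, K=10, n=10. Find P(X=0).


P(X=0) = C(10,0)*C(10,10) / C(20,10)
= 1*1 / 184756
= 1/184756

1/184756


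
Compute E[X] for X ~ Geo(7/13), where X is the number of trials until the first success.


For geometric (trials until first success), E[X] = 1/p = 1/(7/13) = 13/7

13/7


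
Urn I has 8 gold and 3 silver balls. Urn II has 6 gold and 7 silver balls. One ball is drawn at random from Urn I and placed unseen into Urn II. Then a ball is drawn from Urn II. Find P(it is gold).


P(transfer gold) = 8/11; P(transfer silver) = 3/11
If gold transferred: Urn II has 7 gold of 14, so P(gold|gold moved) = 1/2
If silver transferred: Urn II has 6 gold of 14, so P(gold|silver moved) = 3/7
By total probability: P(gold) = 8/11*1/2 + 3/11*3/7 = 37/77

37/77


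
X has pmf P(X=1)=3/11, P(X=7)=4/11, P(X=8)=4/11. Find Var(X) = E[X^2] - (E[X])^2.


E[X] = 63/11, E[X^2] = 455/11
Var(X) = E[X^2] - (E[X])^2 = 455/11 - (63/11)^2 = 1036/121

1036/121


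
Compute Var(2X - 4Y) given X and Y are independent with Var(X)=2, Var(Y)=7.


Independence => Cov(X,Y)=0
Var(2X - 4Y) = 2^2*Var(X) + (-4)^2*Var(Y)
= 4*2 + 16*7 = 120

120


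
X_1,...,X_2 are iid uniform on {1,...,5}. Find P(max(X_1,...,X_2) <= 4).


P(max <= 4) = P(all X_i <= 4) = (P(X_1 <= 4))^2
= (4/5)^2 = 16/25

16/25


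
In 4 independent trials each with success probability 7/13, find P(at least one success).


P(at least one) = 1 - P(none)
P(none) = (1 - 7/13)^4 = (6/13)^4 = 1296/28561
P(at least one) = 1 - 1296/28561 = 27265/28561

27265/28561


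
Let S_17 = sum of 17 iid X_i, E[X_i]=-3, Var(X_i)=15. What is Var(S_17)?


By independence, Var(S_n) = n*Var(X_1) = 17*15 = 255

255


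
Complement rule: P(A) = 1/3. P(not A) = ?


P(A') = 1 - P(A) = 1 - 1/3 = 2/3

2/3


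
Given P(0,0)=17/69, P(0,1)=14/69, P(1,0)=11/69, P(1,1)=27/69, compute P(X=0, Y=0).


Read from table: P(X=0, Y=0) = 17/69

17/69


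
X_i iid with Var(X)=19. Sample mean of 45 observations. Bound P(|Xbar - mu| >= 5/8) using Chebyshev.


Var(Xbar) = Var(X)/n = 19/45
Chebyshev: P(|Xbar-mu| >= 5/8) <= Var(Xbar)/(5/8)^2 = (19/45)/(25/64) = 1216/1125
Bound exceeds 1, so trivial bound: 1

1


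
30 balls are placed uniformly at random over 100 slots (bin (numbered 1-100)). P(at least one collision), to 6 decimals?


P(all different) = prod((100-i)/100 for i=0..29) = 0.007791
P(at least one match) = 1 - 0.007791 = 0.992209

0.992209


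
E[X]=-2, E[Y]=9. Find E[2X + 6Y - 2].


E[2X + 6Y - 2] = 2*E[X] + 6*E[Y] - 2
= (2)*(-2) + (6)*(9) + (-2)
= -4 + 54 - 2 = 48

48


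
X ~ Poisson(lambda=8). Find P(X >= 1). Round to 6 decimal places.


P(X>=1) = 1 - P(X<=0) = 1 - (e^(-8)*8^0/0!)
≈ 1 - 0.0003354626 = 0.9996645374
≈ 0.999665

0.999665


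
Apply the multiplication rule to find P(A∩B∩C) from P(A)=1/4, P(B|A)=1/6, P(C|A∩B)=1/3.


P(A∩B∩C) = P(A) * P(B|A) * P(C|A∩B)
= 1/4 * 1/6 * 1/3
= 1/24 * 1/3 = 1/72

1/72


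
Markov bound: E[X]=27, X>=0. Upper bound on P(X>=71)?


Markov: P(X >= a) <= E[X]/a
P(X >= 71) <= 27/71

27/71


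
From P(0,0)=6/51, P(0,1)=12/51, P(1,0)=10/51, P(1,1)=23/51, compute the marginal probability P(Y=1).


P(Y=1) = P(0,1)+P(1,1) = 12/51 + 23/51 = 35/51

35/51


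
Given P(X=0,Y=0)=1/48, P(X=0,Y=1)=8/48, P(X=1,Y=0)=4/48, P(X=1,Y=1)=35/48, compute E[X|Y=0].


P(Y=0) = 5/48
E[X|Y=0] = (0*1 + 1*4)/5 = 4/5

4/5


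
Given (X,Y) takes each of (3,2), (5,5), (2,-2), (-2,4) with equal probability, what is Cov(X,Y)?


E[X]=2, E[Y]=9/4, E[XY]=19/4
Cov(X,Y) = E[XY] - E[X]E[Y] = 19/4 - 2*9/4 = 1/4

1/4


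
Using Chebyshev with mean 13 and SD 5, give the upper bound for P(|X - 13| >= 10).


k = 10/5 = 2
Chebyshev: P(|X-mu| >= k*sigma) <= 1/k^2 = 1/2^2 = 1/4

1/4


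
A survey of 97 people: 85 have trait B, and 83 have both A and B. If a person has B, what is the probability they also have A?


P(A|B) = P(A∩B)/P(B) = (83/97)/(85/97) = 83/85

83/85
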